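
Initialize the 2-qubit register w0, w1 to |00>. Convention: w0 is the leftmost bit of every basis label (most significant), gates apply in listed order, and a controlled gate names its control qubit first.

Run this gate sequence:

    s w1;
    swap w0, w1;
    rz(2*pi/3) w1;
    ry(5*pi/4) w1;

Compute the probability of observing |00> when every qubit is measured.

The probability of measuring |00> is 1/2 - sqrt(2)/4.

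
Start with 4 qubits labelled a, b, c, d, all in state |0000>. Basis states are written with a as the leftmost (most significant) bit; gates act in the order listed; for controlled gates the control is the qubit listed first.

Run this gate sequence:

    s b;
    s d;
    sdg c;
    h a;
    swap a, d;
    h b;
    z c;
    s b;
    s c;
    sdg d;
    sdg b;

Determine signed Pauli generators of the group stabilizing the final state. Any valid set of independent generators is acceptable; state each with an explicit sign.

The stabilizer group can be generated by +IXII, -IIIY, +ZIII, +IIZI, among other valid generating sets.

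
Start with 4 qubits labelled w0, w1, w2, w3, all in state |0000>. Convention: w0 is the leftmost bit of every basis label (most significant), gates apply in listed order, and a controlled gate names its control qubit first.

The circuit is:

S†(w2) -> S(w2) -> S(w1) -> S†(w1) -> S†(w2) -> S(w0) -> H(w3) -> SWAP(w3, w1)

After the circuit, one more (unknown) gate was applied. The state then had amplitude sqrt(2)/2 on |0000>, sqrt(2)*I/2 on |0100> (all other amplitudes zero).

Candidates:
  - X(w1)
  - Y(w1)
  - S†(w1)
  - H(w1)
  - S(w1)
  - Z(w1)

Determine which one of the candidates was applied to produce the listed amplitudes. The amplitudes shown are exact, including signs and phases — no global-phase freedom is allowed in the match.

The unique candidate consistent with the amplitudes is S(w1).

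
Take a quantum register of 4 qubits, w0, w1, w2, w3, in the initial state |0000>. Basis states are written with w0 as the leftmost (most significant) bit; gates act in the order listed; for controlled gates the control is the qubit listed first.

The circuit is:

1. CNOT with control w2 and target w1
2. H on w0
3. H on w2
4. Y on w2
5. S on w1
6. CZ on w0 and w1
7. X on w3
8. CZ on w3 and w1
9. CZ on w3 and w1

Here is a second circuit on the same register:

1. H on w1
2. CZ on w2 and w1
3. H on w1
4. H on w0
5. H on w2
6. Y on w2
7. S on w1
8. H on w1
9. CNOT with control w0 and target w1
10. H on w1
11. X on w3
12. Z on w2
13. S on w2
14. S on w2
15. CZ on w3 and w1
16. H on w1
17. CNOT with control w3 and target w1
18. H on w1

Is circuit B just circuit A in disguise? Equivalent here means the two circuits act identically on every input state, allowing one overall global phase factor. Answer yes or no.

Yes: on every input state the two circuits agree up to one overall phase factor.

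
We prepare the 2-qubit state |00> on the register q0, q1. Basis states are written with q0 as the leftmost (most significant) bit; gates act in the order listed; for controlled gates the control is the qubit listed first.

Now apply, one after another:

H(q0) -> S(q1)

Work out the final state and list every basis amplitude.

After the circuit, the state carries amplitude sqrt(2)/2 on |00>, 0 on |01>, sqrt(2)/2 on |10>, 0 on |11>.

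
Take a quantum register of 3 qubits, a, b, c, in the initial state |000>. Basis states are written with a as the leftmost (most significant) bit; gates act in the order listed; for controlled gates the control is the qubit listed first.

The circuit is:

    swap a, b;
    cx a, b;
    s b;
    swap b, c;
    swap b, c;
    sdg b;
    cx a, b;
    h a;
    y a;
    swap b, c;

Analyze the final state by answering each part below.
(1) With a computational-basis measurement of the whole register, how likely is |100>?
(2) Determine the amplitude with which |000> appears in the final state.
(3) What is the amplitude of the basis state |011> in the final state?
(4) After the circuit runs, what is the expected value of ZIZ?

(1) The probability of measuring |100> is 1/2.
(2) The final state's coefficient on |000> equals -sqrt(2)*I/2.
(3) |011> carries amplitude 0 in the final state.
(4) The observable ZIZ averages to 0.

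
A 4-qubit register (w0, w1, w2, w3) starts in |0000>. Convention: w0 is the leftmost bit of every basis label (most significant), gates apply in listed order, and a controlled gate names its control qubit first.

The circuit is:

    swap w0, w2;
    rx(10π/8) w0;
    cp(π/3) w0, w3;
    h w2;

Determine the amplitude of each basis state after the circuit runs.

After the circuit, the state carries amplitude -sqrt(4 - 2*sqrt(2))/4 on |0000>, -sqrt(4 - 2*sqrt(2))/4 on |0010>, -I*sqrt(2*sqrt(2) + 4)/4 on |1000>, -I*sqrt(2*sqrt(2) + 4)/4 on |1010>, and 0 on every other basis state.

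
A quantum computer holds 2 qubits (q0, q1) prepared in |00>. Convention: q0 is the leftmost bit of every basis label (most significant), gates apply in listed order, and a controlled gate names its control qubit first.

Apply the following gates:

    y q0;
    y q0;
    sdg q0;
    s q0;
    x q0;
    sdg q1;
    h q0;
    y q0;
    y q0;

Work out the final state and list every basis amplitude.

The resulting statevector has amplitude sqrt(2)/2 on |00>, 0 on |01>, -sqrt(2)/2 on |10>, 0 on |11>.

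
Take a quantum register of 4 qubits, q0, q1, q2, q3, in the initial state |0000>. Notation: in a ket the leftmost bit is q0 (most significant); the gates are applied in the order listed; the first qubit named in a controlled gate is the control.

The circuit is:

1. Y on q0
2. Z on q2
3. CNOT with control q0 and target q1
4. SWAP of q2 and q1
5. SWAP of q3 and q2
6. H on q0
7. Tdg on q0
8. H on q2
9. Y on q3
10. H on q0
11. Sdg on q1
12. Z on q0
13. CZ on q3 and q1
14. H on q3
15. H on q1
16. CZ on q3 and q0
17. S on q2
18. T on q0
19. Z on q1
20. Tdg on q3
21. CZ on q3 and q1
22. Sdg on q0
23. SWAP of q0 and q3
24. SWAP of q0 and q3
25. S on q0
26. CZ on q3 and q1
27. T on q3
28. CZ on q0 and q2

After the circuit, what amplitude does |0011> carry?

The amplitude on |0011> is sqrt(2)*(-exp(I*pi/4) + I)/8. Key observation: the block from step 20 through step 27 cancels to the identity and can be dropped.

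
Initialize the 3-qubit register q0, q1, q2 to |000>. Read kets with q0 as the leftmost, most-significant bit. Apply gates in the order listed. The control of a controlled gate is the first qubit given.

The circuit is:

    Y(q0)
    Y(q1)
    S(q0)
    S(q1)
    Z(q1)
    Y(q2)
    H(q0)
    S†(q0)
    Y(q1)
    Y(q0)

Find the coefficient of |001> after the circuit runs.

The final state's coefficient on |001> equals -sqrt(2)/2.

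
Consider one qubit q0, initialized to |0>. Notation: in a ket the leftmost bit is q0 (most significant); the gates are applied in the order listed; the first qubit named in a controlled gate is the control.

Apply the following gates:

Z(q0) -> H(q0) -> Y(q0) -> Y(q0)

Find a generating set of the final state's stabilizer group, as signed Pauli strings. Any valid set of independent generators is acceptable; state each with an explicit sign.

The stabilizer group can be generated by +X, among other valid generating sets.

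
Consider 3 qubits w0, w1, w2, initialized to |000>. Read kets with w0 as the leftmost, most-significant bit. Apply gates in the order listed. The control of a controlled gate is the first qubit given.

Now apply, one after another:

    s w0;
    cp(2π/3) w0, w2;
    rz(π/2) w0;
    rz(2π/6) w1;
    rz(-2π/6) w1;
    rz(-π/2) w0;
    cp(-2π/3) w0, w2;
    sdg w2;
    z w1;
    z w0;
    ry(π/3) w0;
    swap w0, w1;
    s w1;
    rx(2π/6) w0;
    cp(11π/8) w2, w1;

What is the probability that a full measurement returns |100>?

Outcome |100> occurs with probability 3/16. Key observation: gates 2-7 undo each other exactly, leaving only the rest of the circuit to track.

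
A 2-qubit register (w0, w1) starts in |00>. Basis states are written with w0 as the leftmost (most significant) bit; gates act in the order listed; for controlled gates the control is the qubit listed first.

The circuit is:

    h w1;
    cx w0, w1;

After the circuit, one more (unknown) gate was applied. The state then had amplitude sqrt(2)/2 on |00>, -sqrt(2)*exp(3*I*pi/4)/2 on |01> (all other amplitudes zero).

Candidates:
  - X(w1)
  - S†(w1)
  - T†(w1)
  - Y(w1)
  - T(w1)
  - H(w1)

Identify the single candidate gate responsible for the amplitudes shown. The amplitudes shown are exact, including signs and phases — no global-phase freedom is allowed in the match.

The unique candidate consistent with the amplitudes is T†(w1).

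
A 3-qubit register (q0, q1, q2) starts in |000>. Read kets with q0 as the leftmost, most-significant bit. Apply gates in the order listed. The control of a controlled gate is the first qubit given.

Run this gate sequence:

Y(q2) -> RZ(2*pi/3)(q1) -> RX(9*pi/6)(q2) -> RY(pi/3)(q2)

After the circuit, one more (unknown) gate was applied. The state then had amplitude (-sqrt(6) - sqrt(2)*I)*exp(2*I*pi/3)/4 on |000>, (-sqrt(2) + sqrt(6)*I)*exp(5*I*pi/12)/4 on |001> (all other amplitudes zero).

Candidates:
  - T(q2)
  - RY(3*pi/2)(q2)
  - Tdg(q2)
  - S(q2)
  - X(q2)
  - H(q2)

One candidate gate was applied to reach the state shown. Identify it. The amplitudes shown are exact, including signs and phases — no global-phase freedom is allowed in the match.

The unique candidate consistent with the amplitudes is Tdg(q2).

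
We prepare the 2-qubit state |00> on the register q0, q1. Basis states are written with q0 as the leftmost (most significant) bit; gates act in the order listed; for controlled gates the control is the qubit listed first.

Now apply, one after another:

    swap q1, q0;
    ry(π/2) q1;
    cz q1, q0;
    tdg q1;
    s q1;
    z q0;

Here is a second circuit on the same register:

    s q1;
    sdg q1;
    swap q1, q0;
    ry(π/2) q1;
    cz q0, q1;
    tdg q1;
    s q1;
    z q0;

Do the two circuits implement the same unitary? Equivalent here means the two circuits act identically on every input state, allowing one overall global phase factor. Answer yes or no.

Yes — the two circuits implement the same unitary up to a global phase.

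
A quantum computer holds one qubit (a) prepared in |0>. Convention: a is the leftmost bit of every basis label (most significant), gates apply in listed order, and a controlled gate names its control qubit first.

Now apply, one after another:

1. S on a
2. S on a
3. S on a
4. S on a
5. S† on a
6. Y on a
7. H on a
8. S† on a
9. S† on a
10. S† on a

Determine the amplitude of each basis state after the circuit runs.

The final amplitudes are sqrt(2)*I/2 on |0>, sqrt(2)/2 on |1>.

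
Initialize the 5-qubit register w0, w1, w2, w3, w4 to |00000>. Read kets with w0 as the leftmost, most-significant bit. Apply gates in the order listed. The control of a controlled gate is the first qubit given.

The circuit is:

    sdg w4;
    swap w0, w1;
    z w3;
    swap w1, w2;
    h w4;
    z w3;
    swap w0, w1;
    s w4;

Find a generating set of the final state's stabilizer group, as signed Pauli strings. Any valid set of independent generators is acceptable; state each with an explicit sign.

The stabilizer group can be generated by +IIIIY, +ZIIII, +IZIII, +IIZII, +IIIZI, among other valid generating sets.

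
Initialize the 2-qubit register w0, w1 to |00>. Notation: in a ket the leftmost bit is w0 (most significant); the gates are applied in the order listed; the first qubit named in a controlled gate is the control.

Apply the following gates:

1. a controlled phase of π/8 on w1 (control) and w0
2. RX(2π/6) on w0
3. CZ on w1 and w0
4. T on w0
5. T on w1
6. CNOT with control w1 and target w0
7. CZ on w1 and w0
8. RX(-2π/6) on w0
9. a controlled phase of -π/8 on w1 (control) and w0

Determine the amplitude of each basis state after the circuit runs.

The final amplitudes are 3/4 + exp(I*pi/4)/4 on |00>, 0 on |01>, sqrt(3)*(-exp(3*I*pi/4) + I)/4 on |10>, 0 on |11>.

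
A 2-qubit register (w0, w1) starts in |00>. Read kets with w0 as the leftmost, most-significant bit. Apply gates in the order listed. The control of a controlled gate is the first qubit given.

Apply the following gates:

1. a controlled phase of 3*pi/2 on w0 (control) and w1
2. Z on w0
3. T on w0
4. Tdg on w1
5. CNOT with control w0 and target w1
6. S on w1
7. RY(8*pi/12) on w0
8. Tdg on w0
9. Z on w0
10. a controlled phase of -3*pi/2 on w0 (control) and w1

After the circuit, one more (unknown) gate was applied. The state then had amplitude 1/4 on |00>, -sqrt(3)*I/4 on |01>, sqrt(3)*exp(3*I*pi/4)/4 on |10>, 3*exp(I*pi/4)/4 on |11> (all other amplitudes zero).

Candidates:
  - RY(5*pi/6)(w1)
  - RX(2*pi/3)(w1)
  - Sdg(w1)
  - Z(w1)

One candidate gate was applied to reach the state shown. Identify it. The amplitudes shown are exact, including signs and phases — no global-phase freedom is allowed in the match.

The applied gate was RX(2*pi/3)(w1).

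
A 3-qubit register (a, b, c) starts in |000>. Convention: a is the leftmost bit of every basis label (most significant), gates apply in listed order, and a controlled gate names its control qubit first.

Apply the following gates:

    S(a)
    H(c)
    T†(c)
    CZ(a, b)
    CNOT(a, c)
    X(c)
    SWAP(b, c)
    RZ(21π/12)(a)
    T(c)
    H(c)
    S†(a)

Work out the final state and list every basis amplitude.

The final amplitudes are exp(7*I*pi/8)/2 on |000>, exp(7*I*pi/8)/2 on |001>, -exp(I*pi/8)/2 on |010>, -exp(I*pi/8)/2 on |011>, 0 on |100>, 0 on |101>, 0 on |110>, 0 on |111>.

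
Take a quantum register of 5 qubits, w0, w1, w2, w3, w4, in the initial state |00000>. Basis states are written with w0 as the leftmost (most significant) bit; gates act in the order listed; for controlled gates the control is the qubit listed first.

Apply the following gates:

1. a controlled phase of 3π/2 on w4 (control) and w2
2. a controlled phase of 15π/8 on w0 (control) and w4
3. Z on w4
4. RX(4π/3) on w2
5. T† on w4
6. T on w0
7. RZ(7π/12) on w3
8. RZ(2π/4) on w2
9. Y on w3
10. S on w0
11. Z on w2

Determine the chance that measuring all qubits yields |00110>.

Outcome |00110> occurs with probability 3/4.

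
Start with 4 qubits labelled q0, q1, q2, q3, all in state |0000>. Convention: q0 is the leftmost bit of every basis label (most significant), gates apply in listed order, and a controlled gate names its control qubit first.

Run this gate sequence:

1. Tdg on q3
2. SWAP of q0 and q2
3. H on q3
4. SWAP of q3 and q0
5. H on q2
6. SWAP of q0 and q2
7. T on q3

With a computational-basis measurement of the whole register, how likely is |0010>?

A full measurement returns |0010> with probability 1/4.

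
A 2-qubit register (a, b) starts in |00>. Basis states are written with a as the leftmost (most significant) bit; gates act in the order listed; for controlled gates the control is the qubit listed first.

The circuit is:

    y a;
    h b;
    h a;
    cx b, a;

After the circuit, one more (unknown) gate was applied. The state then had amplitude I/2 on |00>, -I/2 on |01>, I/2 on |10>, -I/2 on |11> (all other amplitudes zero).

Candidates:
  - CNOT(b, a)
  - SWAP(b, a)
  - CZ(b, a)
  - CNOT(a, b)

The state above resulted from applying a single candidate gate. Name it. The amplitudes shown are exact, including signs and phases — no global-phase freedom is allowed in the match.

It was CNOT(a, b) that produced the state shown.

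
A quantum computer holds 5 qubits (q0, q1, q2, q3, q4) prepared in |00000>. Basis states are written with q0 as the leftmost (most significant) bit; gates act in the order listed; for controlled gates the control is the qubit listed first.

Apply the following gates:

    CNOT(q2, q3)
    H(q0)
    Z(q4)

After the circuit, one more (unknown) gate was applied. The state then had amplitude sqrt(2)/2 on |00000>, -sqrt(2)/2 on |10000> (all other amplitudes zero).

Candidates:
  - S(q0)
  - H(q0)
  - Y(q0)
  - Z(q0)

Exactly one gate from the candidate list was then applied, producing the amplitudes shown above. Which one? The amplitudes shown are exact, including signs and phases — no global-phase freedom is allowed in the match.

The unique candidate consistent with the amplitudes is Z(q0).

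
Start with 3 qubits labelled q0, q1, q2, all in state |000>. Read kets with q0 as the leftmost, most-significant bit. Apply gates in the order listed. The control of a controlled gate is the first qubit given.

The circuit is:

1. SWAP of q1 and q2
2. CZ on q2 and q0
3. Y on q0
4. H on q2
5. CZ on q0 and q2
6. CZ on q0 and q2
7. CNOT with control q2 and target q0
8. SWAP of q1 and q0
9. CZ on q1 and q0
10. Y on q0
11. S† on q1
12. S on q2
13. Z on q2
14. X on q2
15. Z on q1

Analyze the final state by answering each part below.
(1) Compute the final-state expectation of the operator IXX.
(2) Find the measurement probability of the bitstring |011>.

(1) In the final state, IXX has expectation -1. Key observation: gates 5-6 undo each other exactly, leaving only the rest of the circuit to track.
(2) A full measurement returns |011> with probability 0.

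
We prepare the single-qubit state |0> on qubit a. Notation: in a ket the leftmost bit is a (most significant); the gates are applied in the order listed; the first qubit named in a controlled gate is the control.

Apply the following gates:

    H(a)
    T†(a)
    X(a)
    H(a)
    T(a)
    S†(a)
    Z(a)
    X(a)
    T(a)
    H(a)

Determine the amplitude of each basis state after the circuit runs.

After the circuit, the state carries amplitude sqrt(2)*(1 - exp(3*I*pi/4) + exp(I*pi/4) + I)/4 on |0>, sqrt(2)*(-1 - exp(I*pi/4) - exp(3*I*pi/4) + I)/4 on |1>.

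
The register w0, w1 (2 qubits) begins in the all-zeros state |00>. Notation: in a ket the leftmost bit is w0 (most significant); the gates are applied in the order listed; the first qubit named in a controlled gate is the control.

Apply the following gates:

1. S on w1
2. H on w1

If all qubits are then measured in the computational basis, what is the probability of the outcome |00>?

The probability of measuring |00> is 1/2.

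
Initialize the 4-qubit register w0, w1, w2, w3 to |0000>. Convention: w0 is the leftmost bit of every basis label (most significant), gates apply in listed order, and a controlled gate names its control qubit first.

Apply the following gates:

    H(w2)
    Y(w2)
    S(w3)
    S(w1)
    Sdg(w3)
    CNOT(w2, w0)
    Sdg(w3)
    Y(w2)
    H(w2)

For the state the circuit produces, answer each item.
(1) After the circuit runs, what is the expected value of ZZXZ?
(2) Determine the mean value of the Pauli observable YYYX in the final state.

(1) In the final state, ZZXZ has expectation -1.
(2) The observable YYYX averages to 0.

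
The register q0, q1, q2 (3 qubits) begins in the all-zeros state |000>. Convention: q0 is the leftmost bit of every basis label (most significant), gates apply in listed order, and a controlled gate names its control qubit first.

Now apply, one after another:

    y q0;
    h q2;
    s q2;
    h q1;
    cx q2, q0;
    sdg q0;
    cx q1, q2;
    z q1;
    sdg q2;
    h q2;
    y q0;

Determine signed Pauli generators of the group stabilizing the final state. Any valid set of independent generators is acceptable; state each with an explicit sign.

One valid set of independent stabilizer generators is -YZZ, +ZYZ, +ZZX (any independent generating set of the same group is equally correct).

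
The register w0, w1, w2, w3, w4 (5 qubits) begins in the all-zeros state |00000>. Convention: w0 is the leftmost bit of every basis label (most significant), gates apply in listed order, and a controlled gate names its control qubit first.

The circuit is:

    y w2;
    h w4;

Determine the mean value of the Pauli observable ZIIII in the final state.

The observable ZIIII averages to 1.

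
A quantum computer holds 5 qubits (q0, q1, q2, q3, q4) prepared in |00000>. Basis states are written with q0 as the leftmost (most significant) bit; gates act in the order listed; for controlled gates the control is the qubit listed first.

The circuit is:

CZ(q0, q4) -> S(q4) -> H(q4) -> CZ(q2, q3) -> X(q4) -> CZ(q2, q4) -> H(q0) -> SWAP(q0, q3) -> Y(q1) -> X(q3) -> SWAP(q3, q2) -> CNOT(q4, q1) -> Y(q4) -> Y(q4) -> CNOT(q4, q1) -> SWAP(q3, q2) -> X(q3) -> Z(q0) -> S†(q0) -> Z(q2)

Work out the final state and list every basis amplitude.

The final amplitudes are I/2 on |01000>, I/2 on |01001>, I/2 on |01010>, I/2 on |01011>, and 0 on every other basis state. Key observation: steps 11-16 multiply out to the identity, so the circuit reduces to the remaining gates.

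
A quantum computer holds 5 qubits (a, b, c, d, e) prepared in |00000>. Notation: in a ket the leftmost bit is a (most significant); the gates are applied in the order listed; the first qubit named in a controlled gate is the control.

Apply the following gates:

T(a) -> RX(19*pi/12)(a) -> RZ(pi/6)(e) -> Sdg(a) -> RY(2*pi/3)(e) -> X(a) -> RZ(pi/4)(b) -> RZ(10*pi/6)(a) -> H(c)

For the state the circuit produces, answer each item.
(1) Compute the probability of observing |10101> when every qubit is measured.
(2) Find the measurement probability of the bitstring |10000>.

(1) Outcome |10101> occurs with probability -3*sqrt(2)/64 + 3*sqrt(6)/64 + 3/16.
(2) A full measurement returns |10000> with probability -sqrt(2)/64 + sqrt(6)/64 + 1/16.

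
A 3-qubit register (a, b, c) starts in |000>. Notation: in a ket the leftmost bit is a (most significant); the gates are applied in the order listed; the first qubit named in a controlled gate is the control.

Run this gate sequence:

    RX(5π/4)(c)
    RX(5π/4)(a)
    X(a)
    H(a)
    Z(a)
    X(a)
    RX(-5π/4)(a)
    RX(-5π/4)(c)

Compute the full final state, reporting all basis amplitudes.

The final amplitudes are sqrt(2)/2 - I/2 on |000>, -1/2 on |100>, and 0 on every other basis state.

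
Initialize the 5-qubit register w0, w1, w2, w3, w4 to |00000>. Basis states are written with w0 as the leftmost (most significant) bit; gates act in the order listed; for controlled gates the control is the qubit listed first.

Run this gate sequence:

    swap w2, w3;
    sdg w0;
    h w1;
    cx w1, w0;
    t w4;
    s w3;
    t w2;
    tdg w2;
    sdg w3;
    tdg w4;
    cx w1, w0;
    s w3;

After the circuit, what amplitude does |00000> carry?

|00000> carries amplitude sqrt(2)/2 in the final state. Key observation: gates 4-11 undo each other exactly, leaving only the rest of the circuit to track.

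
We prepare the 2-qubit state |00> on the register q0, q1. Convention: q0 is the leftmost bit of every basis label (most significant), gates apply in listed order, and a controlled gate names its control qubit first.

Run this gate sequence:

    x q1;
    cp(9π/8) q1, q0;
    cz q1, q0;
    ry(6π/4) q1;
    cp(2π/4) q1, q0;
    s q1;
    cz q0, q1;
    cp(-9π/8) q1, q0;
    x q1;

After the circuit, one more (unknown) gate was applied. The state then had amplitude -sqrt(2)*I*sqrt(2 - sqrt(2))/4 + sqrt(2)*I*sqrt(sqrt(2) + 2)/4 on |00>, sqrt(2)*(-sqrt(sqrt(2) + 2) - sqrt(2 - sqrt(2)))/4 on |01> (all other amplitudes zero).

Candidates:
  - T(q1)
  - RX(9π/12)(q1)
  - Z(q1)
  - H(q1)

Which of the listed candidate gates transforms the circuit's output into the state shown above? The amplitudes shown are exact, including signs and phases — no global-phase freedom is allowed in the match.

The applied gate was RX(9π/12)(q1).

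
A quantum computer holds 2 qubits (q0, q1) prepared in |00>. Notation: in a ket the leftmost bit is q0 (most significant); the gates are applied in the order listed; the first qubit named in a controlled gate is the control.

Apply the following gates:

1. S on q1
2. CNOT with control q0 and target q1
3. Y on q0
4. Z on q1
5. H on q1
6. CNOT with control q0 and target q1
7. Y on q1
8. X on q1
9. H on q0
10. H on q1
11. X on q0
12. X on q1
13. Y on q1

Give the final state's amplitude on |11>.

The amplitude on |11> is -sqrt(2)*I/2.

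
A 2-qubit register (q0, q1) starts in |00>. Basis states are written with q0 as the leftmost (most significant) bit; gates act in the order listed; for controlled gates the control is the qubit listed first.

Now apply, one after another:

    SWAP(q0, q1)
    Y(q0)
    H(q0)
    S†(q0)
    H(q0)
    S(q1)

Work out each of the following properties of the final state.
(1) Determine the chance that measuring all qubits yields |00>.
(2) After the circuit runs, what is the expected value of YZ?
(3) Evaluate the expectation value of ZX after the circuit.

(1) Outcome |00> occurs with probability 1/2.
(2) The expectation value of YZ is -1.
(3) The observable ZX averages to 0.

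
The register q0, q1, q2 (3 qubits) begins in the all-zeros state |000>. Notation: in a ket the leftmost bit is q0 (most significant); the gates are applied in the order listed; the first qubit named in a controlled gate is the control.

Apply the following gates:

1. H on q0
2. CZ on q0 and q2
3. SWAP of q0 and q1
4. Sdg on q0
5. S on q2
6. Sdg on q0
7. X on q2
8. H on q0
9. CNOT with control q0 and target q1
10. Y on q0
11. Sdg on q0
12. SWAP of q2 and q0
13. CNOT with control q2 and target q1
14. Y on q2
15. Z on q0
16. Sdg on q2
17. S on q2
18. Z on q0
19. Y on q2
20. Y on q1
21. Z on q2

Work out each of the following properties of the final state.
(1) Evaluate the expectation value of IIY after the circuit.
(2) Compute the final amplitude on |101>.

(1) The expectation value of IIY is -1. Key observation: the block from step 14 through step 19 cancels to the identity and can be dropped.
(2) |101> carries amplitude I/2 in the final state.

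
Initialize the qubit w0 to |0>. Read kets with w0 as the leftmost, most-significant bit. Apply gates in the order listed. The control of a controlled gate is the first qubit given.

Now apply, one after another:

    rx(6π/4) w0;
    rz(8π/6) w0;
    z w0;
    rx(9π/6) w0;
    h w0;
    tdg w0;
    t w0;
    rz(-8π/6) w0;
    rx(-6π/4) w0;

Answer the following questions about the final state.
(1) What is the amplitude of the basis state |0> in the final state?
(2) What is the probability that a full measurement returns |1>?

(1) The final state's coefficient on |0> equals -1/2 - exp(I*pi/6)/4 - exp(5*I*pi/6)/4 + sqrt(3)*I/4.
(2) The probability of measuring |1> is sqrt(3)/8 + 1/2.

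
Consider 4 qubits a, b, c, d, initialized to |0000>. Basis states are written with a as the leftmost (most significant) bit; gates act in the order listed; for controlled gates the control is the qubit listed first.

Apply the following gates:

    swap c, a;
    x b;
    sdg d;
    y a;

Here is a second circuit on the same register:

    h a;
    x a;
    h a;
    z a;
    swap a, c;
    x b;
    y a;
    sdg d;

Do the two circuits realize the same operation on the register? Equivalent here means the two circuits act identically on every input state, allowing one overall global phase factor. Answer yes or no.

Yes: on every input state the two circuits agree up to one overall phase factor.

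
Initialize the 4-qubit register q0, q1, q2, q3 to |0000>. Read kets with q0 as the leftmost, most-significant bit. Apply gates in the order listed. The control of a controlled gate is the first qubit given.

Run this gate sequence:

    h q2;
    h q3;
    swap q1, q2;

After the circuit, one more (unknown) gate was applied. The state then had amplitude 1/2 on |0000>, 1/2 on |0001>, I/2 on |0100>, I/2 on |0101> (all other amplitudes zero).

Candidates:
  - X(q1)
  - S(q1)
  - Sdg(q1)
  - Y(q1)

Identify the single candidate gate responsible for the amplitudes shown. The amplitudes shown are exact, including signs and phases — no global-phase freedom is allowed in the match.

The unique candidate consistent with the amplitudes is S(q1).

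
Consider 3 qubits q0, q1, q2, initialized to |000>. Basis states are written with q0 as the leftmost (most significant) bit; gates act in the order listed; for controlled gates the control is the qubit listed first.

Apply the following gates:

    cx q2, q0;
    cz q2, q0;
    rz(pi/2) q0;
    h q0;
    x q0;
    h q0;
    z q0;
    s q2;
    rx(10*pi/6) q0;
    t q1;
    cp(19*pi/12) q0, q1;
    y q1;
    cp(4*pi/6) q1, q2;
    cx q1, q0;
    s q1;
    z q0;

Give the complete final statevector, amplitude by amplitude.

After the circuit, the state carries amplitude exp(I*pi/4)/2 on |010>, sqrt(3)*exp(3*I*pi/4)/2 on |110>, and 0 on every other basis state.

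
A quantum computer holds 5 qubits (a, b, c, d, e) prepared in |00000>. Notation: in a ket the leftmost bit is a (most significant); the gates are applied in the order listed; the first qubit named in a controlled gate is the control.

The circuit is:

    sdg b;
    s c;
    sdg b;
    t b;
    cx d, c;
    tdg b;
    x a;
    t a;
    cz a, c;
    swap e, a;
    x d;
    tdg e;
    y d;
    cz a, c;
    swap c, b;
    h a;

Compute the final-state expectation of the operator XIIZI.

In the final state, XIIZI has expectation 1.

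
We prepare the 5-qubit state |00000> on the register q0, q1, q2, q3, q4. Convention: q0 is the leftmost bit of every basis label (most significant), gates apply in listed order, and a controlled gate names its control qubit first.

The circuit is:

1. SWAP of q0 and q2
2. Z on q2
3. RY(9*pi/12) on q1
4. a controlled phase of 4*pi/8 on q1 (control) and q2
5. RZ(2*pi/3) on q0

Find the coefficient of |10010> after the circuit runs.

|10010> carries amplitude 0 in the final state.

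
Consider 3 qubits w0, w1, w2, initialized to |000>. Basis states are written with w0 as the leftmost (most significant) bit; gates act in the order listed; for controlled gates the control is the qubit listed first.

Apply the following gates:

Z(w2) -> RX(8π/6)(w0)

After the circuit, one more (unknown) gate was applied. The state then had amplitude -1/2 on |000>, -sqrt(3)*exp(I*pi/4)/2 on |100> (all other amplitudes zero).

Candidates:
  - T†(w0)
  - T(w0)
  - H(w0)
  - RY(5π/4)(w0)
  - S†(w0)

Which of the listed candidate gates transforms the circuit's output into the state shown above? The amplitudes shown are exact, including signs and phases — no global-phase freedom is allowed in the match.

The unique candidate consistent with the amplitudes is T†(w0).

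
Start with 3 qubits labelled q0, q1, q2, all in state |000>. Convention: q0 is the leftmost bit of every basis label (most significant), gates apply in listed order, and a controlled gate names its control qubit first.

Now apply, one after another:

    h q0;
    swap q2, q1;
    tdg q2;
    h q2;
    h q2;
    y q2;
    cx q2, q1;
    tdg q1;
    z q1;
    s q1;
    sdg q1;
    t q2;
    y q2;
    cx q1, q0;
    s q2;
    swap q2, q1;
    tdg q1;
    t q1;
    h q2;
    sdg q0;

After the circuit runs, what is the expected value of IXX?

The observable IXX averages to 0. Key observation: steps 10-11 multiply out to the identity, so the circuit reduces to the remaining gates.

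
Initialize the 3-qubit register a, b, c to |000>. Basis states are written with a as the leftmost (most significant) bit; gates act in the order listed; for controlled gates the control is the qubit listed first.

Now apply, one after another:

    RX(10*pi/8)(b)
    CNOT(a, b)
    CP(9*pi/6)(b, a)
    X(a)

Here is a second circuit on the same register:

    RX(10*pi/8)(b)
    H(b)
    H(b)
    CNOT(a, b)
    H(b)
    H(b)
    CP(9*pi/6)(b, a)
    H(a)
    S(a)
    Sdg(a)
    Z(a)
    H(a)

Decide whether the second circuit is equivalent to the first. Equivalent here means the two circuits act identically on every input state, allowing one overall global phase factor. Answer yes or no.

Yes — the two circuits implement the same unitary up to a global phase.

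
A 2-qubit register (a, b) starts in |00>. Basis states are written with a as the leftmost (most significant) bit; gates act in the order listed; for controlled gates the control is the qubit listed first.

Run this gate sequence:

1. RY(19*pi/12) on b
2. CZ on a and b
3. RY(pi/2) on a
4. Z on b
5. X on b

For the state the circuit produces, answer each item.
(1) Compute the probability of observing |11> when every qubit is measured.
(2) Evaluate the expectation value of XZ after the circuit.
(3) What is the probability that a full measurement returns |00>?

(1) Outcome |11> occurs with probability -sqrt(2)/16 + sqrt(6)/16 + 1/4.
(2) The observable XZ averages to -sqrt(6)/4 + sqrt(2)/4.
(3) A full measurement returns |00> with probability -sqrt(6)/16 + sqrt(2)/16 + 1/4.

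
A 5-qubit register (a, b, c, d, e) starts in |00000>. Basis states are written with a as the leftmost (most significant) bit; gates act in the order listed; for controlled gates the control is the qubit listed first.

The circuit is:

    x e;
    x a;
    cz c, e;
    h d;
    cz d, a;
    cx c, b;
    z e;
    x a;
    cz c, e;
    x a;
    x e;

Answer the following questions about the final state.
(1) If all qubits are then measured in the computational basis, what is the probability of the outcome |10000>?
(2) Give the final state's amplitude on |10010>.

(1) The probability of measuring |10000> is 1/2.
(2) |10010> carries amplitude sqrt(2)/2 in the final state.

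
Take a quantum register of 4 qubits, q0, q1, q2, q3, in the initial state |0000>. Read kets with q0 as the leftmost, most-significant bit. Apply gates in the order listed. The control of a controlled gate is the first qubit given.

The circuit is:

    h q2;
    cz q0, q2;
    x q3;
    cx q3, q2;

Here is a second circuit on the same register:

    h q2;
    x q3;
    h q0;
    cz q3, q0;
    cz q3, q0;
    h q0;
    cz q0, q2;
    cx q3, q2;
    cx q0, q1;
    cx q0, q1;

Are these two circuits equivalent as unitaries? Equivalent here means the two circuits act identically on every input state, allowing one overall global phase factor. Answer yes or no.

Yes, they are equivalent — the unitaries differ by at most a global phase.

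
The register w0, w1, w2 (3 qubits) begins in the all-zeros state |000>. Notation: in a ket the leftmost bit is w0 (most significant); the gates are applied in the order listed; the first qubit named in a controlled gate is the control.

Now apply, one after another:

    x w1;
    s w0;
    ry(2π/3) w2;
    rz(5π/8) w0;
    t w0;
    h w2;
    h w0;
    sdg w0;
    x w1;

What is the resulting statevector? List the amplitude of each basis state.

After the circuit, the state carries amplitude (-sqrt(3) - 1)*exp(11*I*pi/16)/4 on |000>, (-1 + sqrt(3))*exp(11*I*pi/16)/4 on |001>, 0 on |010>, 0 on |011>, (-sqrt(3) - 1)*exp(3*I*pi/16)/4 on |100>, (-1 + sqrt(3))*exp(3*I*pi/16)/4 on |101>, 0 on |110>, 0 on |111>.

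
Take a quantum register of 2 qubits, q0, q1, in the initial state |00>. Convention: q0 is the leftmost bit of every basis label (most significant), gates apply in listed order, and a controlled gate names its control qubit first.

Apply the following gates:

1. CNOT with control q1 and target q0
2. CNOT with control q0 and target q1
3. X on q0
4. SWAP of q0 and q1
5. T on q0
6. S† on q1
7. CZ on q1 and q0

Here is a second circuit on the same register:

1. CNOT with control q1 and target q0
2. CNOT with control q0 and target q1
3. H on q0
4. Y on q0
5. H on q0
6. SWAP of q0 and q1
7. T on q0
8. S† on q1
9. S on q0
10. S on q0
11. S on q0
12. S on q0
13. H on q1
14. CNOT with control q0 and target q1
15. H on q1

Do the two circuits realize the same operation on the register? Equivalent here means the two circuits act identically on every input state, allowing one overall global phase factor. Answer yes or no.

No: there is an input state on which the two circuits produce genuinely different outputs (not merely differing by a phase).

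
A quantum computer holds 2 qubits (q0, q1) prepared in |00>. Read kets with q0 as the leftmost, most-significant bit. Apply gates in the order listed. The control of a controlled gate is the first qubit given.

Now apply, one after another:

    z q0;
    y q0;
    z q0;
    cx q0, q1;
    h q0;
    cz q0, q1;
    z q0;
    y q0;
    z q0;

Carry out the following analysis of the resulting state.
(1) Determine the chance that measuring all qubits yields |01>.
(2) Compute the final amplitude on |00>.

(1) A full measurement returns |01> with probability 1/2.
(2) The final state's coefficient on |00> equals 0.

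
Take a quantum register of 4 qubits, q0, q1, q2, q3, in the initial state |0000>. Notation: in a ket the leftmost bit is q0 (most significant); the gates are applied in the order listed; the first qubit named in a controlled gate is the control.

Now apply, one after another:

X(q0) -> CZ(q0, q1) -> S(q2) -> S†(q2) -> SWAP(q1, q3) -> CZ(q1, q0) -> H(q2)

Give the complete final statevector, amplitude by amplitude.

The resulting statevector has amplitude sqrt(2)/2 on |1000>, sqrt(2)/2 on |1010>, and 0 on every other basis state.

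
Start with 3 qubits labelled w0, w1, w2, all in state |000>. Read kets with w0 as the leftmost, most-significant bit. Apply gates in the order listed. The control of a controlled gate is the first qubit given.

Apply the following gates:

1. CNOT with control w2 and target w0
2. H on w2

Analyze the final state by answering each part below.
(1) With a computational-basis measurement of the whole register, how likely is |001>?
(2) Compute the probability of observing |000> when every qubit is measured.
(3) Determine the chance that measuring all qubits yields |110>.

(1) Outcome |001> occurs with probability 1/2.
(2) The probability of measuring |000> is 1/2.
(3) The probability of measuring |110> is 0.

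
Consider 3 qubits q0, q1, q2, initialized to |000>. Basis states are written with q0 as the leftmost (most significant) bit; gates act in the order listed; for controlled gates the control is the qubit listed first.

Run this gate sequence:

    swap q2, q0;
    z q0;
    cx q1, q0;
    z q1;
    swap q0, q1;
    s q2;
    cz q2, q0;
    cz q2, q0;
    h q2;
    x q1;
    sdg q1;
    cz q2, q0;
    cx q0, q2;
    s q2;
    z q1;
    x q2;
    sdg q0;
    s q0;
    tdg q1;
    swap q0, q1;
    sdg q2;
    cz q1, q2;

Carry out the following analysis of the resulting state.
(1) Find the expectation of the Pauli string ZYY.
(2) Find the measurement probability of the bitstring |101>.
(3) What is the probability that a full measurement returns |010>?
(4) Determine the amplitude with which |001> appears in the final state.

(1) The observable ZYY averages to 0. Key observation: the block from step 7 through step 8 cancels to the identity and can be dropped.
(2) The probability of measuring |101> is 1/2.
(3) A full measurement returns |010> with probability 0.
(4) |001> carries amplitude 0 in the final state.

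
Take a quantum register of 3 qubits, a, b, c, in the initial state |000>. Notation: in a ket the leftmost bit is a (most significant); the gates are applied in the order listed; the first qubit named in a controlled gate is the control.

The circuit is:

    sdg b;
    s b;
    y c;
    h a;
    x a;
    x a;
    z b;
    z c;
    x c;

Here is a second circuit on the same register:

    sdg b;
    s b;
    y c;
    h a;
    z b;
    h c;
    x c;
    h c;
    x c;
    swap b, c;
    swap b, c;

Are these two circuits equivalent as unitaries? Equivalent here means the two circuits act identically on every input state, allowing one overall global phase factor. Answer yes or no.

Yes — the two circuits implement the same unitary up to a global phase.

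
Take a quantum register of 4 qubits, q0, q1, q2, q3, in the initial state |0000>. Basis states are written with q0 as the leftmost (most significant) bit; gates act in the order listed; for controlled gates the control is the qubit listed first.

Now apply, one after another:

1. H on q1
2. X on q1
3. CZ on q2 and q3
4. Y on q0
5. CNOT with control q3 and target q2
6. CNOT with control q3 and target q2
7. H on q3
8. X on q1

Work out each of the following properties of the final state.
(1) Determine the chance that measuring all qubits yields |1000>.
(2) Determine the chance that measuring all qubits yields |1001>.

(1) Outcome |1000> occurs with probability 1/4.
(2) A full measurement returns |1001> with probability 1/4.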